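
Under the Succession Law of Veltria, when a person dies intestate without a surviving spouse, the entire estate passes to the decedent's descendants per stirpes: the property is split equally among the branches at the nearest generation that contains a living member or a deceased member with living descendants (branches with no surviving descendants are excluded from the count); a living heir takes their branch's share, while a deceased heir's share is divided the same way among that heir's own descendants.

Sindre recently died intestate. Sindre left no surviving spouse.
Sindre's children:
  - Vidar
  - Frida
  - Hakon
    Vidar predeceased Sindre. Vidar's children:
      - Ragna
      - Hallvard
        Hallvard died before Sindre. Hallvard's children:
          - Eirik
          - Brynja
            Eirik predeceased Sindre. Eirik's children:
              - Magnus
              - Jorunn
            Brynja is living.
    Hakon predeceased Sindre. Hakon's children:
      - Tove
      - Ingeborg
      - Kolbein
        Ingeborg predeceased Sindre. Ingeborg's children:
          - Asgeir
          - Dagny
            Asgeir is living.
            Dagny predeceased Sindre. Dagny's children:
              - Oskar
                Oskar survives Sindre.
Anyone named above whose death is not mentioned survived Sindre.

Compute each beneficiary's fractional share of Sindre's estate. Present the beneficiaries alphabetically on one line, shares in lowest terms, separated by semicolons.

Asgeir 1/18; Brynja 1/12; Frida 1/3; Jorunn 1/24; Kolbein 1/9; Magnus 1/24; Oskar 1/18; Ragna 1/6; Tove 1/9

There is no surviving spouse, so the entire estate passes to Sindre's descendants per stirpes.
The estate is divided into 3 equal shares of 1/3 among Vidar, Frida, Hakon.
Vidar predeceased; the 1/3 allotted to Vidar's branch passes to Vidar's issue by representation.
The 1/3 is divided into 2 equal shares of 1/6 among Ragna, Hallvard.
Ragna is living and takes 1/6.
Hallvard predeceased; the 1/6 allotted to Hallvard's branch passes to Hallvard's issue by representation.
The 1/6 is divided into 2 equal shares of 1/12 among Eirik, Brynja.
Eirik predeceased; the 1/12 allotted to Eirik's branch passes to Eirik's issue by representation.
The 1/12 is divided into 2 equal shares of 1/24 among Magnus, Jorunn.
Magnus is living and takes 1/24.
Jorunn is living and takes 1/24.
Brynja is living and takes 1/12.
Frida is living and takes 1/3.
Hakon predeceased; the 1/3 allotted to Hakon's branch passes to Hakon's issue by representation.
The 1/3 is divided into 3 equal shares of 1/9 among Tove, Ingeborg, Kolbein.
Tove is living and takes 1/9.
Ingeborg predeceased; the 1/9 allotted to Ingeborg's branch passes to Ingeborg's issue by representation.
The 1/9 is divided into 2 equal shares of 1/18 among Asgeir, Dagny.
Asgeir is living and takes 1/18.
Dagny predeceased; the 1/18 allotted to Dagny's branch passes to Dagny's issue by representation.
Oskar is the sole taker at this level and receives the full 1/18.
Kolbein is living and takes 1/9.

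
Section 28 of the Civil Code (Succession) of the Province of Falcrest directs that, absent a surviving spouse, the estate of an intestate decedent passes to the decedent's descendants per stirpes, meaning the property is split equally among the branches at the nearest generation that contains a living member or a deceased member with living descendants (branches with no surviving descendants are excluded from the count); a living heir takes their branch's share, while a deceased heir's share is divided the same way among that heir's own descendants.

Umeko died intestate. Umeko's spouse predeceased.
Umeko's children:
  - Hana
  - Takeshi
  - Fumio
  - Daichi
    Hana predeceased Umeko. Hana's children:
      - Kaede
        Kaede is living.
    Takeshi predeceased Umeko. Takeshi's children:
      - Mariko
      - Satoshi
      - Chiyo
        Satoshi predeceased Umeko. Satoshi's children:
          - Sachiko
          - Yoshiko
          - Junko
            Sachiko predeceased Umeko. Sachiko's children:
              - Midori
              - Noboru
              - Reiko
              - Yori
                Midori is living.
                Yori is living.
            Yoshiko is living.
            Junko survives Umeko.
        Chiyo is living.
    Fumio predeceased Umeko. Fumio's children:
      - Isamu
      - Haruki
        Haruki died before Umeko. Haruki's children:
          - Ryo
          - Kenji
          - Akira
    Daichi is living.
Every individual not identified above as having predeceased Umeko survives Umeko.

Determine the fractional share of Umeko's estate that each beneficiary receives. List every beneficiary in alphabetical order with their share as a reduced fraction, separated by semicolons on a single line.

Akira 1/24; Chiyo 1/12; Daichi 1/4; Isamu 1/8; Junko 1/36; Kaede 1/4; Kenji 1/24; Mariko 1/12; Midori 1/144; Noboru 1/144; Reiko 1/144; Ryo 1/24; Yori 1/144; Yoshiko 1/36

There is no surviving spouse, so the entire estate passes to Umeko's descendants per stirpes.
The estate is divided into 4 equal shares of 1/4 among Hana, Takeshi, Fumio, Daichi.
Hana predeceased; the 1/4 allotted to Hana's branch passes to Hana's issue by representation.
Kaede is the sole taker at this level and receives the full 1/4.
Takeshi predeceased; the 1/4 allotted to Takeshi's branch passes to Takeshi's issue by representation.
The 1/4 is divided into 3 equal shares of 1/12 among Mariko, Satoshi, Chiyo.
Mariko is living and takes 1/12.
Satoshi predeceased; the 1/12 allotted to Satoshi's branch passes to Satoshi's issue by representation.
The 1/12 is divided into 3 equal shares of 1/36 among Sachiko, Yoshiko, Junko.
Sachiko predeceased; the 1/36 allotted to Sachiko's branch passes to Sachiko's issue by representation.
The 1/36 is divided into 4 equal shares of 1/144 among Midori, Noboru, Reiko, Yori.
Midori is living and takes 1/144.
Noboru is living and takes 1/144.
Reiko is living and takes 1/144.
Yori is living and takes 1/144.
Yoshiko is living and takes 1/36.
Junko is living and takes 1/36.
Chiyo is living and takes 1/12.
Fumio predeceased; the 1/4 allotted to Fumio's branch passes to Fumio's issue by representation.
The 1/4 is divided into 2 equal shares of 1/8 among Isamu, Haruki.
Isamu is living and takes 1/8.
Haruki predeceased; the 1/8 allotted to Haruki's branch passes to Haruki's issue by representation.
The 1/8 is divided into 3 equal shares of 1/24 among Ryo, Kenji, Akira.
Ryo is living and takes 1/24.
Kenji is living and takes 1/24.
Akira is living and takes 1/24.
Daichi is living and takes 1/4.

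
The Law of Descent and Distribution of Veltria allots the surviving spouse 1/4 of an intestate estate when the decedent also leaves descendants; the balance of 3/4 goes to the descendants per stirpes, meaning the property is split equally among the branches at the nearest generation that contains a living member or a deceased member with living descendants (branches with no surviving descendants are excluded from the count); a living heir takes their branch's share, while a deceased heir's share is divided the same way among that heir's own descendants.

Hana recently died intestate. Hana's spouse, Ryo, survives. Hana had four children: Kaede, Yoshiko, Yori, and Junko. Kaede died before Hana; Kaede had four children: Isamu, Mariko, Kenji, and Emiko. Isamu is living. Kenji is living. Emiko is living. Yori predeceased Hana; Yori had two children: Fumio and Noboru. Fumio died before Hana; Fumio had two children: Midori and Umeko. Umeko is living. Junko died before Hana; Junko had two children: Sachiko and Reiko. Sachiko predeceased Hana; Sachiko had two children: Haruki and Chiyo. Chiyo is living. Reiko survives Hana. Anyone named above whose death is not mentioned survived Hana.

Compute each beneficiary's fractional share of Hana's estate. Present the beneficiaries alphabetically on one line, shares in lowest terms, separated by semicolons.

Ryo, as surviving spouse, takes 1/4.
The remaining 3/4 passes to Hana's descendants per stirpes.
The 3/4 is divided into 4 equal shares of 3/16 among Kaede, Yoshiko, Yori, Junko.
Kaede predeceased; the 3/16 allotted to Kaede's branch passes to Kaede's issue by representation.
The 3/16 is divided into 4 equal shares of 3/64 among Isamu, Mariko, Kenji, Emiko.
Isamu is living and takes 3/64.
Mariko is living and takes 3/64.
Kenji is living and takes 3/64.
Emiko is living and takes 3/64.
Yoshiko is living and takes 3/16.
Yori predeceased; the 3/16 allotted to Yori's branch passes to Yori's issue by representation.
The 3/16 is divided into 2 equal shares of 3/32 among Fumio, Noboru.
Fumio predeceased; the 3/32 allotted to Fumio's branch passes to Fumio's issue by representation.
The 3/32 is divided into 2 equal shares of 3/64 among Midori, Umeko.
Midori is living and takes 3/64.
Umeko is living and takes 3/64.
Noboru is living and takes 3/32.
Junko predeceased; the 3/16 allotted to Junko's branch passes to Junko's issue by representation.
The 3/16 is divided into 2 equal shares of 3/32 among Sachiko, Reiko.
Sachiko predeceased; the 3/32 allotted to Sachiko's branch passes to Sachiko's issue by representation.
The 3/32 is divided into 2 equal shares of 3/64 among Haruki, Chiyo.
Haruki is living and takes 3/64.
Chiyo is living and takes 3/64.
Reiko is living and takes 3/32.

Chiyo 3/64; Emiko 3/64; Haruki 3/64; Isamu 3/64; Kenji 3/64; Mariko 3/64; Midori 3/64; Noboru 3/32; Reiko 3/32; Ryo 1/4; Umeko 3/64; Yoshiko 3/16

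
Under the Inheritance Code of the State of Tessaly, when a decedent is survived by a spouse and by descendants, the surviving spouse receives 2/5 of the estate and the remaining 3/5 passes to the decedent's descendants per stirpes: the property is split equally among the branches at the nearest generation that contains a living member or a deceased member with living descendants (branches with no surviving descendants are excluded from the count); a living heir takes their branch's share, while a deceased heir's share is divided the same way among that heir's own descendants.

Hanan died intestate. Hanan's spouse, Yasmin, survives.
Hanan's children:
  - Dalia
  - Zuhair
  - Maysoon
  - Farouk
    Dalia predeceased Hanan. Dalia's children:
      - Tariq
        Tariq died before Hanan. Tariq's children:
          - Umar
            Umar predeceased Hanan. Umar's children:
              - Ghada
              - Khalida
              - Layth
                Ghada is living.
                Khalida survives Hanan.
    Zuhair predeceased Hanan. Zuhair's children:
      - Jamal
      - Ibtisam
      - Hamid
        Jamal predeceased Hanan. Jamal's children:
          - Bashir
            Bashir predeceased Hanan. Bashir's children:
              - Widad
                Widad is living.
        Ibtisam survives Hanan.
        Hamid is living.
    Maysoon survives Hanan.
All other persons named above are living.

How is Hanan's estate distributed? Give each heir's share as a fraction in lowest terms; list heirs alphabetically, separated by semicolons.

Farouk 3/20; Ghada 1/20; Hamid 1/20; Ibtisam 1/20; Khalida 1/20; Layth 1/20; Maysoon 3/20; Widad 1/20; Yasmin 2/5

Yasmin, as surviving spouse, takes 2/5.
The remaining 3/5 passes to Hanan's descendants per stirpes.
The 3/5 is divided into 4 equal shares of 3/20 among Dalia, Zuhair, Maysoon, Farouk.
Dalia predeceased; the 3/20 allotted to Dalia's branch passes to Dalia's issue by representation.
Tariq's line is the sole branch at this level, so the full 3/20 passes to Tariq's issue by representation.
Umar's line is the sole branch at this level, so the full 3/20 passes to Umar's issue by representation.
The 3/20 is divided into 3 equal shares of 1/20 among Ghada, Khalida, Layth.
Ghada is living and takes 1/20.
Khalida is living and takes 1/20.
Layth is living and takes 1/20.
Zuhair predeceased; the 3/20 allotted to Zuhair's branch passes to Zuhair's issue by representation.
The 3/20 is divided into 3 equal shares of 1/20 among Jamal, Ibtisam, Hamid.
Jamal predeceased; the 1/20 allotted to Jamal's branch passes to Jamal's issue by representation.
Bashir's line is the sole branch at this level, so the full 1/20 passes to Bashir's issue by representation.
Widad is the sole taker at this level and receives the full 1/20.
Ibtisam is living and takes 1/20.
Hamid is living and takes 1/20.
Maysoon is living and takes 3/20.
Farouk is living and takes 3/20.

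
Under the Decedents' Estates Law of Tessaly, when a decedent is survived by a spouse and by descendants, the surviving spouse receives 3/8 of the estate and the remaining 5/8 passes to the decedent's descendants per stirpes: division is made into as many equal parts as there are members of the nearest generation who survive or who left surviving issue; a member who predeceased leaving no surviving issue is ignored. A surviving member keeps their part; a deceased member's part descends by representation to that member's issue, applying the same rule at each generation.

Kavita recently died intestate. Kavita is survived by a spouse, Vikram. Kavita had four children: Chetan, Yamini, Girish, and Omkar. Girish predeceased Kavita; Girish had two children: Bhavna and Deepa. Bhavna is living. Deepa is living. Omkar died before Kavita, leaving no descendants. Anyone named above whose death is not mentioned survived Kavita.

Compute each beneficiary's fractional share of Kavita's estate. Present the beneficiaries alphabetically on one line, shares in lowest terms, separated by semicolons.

Bhavna 5/48; Chetan 5/24; Deepa 5/48; Vikram 3/8; Yamini 5/24

Vikram, as surviving spouse, takes 3/8.
The remaining 5/8 passes to Kavita's descendants per stirpes.
Omkar left no surviving issue, so that branch lapses and is disregarded.
The 5/8 is divided into 3 equal shares of 5/24 among Chetan, Yamini, Girish.
Chetan is living and takes 5/24.
Yamini is living and takes 5/24.
Girish predeceased; the 5/24 allotted to Girish's branch passes to Girish's issue by representation.
The 5/24 is divided into 2 equal shares of 5/48 among Bhavna, Deepa.
Bhavna is living and takes 5/48.
Deepa is living and takes 5/48.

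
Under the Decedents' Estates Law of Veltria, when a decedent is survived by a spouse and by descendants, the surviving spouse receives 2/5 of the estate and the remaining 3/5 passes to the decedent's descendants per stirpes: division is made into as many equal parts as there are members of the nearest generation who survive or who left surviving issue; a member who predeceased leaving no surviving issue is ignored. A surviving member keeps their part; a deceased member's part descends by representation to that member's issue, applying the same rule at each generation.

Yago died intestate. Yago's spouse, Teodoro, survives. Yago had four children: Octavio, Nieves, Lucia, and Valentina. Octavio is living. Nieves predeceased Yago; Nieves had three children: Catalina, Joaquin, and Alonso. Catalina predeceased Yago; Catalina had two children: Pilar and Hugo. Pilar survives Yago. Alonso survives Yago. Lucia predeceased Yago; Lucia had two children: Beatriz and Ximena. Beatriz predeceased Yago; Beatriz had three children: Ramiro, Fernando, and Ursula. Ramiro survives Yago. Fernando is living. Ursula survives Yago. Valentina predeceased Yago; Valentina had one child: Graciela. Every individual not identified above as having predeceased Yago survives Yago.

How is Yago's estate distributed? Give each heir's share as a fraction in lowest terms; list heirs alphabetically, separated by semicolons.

Alonso 1/20; Fernando 1/40; Graciela 3/20; Hugo 1/40; Joaquin 1/20; Octavio 3/20; Pilar 1/40; Ramiro 1/40; Teodoro 2/5; Ursula 1/40; Ximena 3/40

Teodoro, as surviving spouse, takes 2/5.
The remaining 3/5 passes to Yago's descendants per stirpes.
The 3/5 is divided into 4 equal shares of 3/20 among Octavio, Nieves, Lucia, Valentina.
Octavio is living and takes 3/20.
Nieves predeceased; the 3/20 allotted to Nieves's branch passes to Nieves's issue by representation.
The 3/20 is divided into 3 equal shares of 1/20 among Catalina, Joaquin, Alonso.
Catalina predeceased; the 1/20 allotted to Catalina's branch passes to Catalina's issue by representation.
The 1/20 is divided into 2 equal shares of 1/40 among Pilar, Hugo.
Pilar is living and takes 1/40.
Hugo is living and takes 1/40.
Joaquin is living and takes 1/20.
Alonso is living and takes 1/20.
Lucia predeceased; the 3/20 allotted to Lucia's branch passes to Lucia's issue by representation.
The 3/20 is divided into 2 equal shares of 3/40 among Beatriz, Ximena.
Beatriz predeceased; the 3/40 allotted to Beatriz's branch passes to Beatriz's issue by representation.
The 3/40 is divided into 3 equal shares of 1/40 among Ramiro, Fernando, Ursula.
Ramiro is living and takes 1/40.
Fernando is living and takes 1/40.
Ursula is living and takes 1/40.
Ximena is living and takes 3/40.
Valentina predeceased; the 3/20 allotted to Valentina's branch passes to Valentina's issue by representation.
Graciela is the sole taker at this level and receives the full 3/20.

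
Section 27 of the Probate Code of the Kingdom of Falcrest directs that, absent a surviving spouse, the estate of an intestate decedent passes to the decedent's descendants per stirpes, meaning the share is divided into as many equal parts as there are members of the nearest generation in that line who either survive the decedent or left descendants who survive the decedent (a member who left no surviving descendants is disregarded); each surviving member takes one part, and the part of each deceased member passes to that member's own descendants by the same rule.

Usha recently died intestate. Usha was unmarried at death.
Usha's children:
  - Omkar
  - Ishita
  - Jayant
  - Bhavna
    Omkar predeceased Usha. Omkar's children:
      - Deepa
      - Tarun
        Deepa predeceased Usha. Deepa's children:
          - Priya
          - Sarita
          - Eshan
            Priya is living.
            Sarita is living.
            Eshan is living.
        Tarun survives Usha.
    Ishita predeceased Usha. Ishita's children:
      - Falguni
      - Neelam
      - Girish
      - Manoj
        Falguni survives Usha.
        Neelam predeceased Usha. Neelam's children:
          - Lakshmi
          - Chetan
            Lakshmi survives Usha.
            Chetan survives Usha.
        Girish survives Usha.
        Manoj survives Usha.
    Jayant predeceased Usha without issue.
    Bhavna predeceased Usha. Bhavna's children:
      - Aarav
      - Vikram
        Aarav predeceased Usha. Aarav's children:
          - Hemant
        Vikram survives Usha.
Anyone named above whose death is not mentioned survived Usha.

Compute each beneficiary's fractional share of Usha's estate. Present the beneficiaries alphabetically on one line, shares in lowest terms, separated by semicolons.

Chetan 1/24; Eshan 1/18; Falguni 1/12; Girish 1/12; Hemant 1/6; Lakshmi 1/24; Manoj 1/12; Priya 1/18; Sarita 1/18; Tarun 1/6; Vikram 1/6

There is no surviving spouse, so the entire estate passes to Usha's descendants per stirpes.
Jayant left no surviving issue, so that branch lapses and is disregarded.
The estate is divided into 3 equal shares of 1/3 among Omkar, Ishita, Bhavna.
Omkar predeceased; the 1/3 allotted to Omkar's branch passes to Omkar's issue by representation.
The 1/3 is divided into 2 equal shares of 1/6 among Deepa, Tarun.
Deepa predeceased; the 1/6 allotted to Deepa's branch passes to Deepa's issue by representation.
The 1/6 is divided into 3 equal shares of 1/18 among Priya, Sarita, Eshan.
Priya is living and takes 1/18.
Sarita is living and takes 1/18.
Eshan is living and takes 1/18.
Tarun is living and takes 1/6.
Ishita predeceased; the 1/3 allotted to Ishita's branch passes to Ishita's issue by representation.
The 1/3 is divided into 4 equal shares of 1/12 among Falguni, Neelam, Girish, Manoj.
Falguni is living and takes 1/12.
Neelam predeceased; the 1/12 allotted to Neelam's branch passes to Neelam's issue by representation.
The 1/12 is divided into 2 equal shares of 1/24 among Lakshmi, Chetan.
Lakshmi is living and takes 1/24.
Chetan is living and takes 1/24.
Girish is living and takes 1/12.
Manoj is living and takes 1/12.
Bhavna predeceased; the 1/3 allotted to Bhavna's branch passes to Bhavna's issue by representation.
The 1/3 is divided into 2 equal shares of 1/6 among Aarav, Vikram.
Aarav predeceased; the 1/6 allotted to Aarav's branch passes to Aarav's issue by representation.
Hemant is the sole taker at this level and receives the full 1/6.
Vikram is living and takes 1/6.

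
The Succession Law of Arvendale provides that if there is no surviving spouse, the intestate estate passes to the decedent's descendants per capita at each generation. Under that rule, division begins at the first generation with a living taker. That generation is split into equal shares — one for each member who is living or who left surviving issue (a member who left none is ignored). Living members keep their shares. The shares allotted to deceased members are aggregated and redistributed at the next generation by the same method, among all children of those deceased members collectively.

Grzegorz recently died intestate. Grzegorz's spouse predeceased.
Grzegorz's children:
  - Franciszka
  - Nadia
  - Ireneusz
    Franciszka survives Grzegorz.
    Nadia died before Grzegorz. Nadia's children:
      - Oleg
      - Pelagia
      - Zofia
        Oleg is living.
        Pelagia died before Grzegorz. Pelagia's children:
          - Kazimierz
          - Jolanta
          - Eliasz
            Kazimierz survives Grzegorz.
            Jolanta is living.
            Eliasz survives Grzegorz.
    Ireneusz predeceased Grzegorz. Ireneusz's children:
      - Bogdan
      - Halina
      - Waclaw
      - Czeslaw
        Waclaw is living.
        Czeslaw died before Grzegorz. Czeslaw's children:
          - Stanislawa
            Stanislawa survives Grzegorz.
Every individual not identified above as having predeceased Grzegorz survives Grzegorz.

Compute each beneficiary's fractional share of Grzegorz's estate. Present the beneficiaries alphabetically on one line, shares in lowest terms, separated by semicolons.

Bogdan 2/21; Eliasz 1/21; Franciszka 1/3; Halina 2/21; Jolanta 1/21; Kazimierz 1/21; Oleg 2/21; Stanislawa 1/21; Waclaw 2/21; Zofia 2/21

There is no surviving spouse, so the entire estate passes to Grzegorz's descendants per capita at each generation.
At generation 1 (Franciszka, Nadia, Ireneusz) there are 3 shares of (1)/3 = 1/3 each.
Living: Franciszka — each takes 1/3.
Deceased: Nadia and Ireneusz. Their combined 2/3 is pooled and carried to generation 2.
At generation 2 (Oleg, Pelagia, Zofia, Bogdan, Halina, Waclaw, Czeslaw) there are 7 shares of (2/3)/7 = 2/21 each.
Living: Oleg, Zofia, Bogdan, Halina, and Waclaw — each takes 2/21.
Deceased: Pelagia and Czeslaw. Their combined 4/21 is pooled and carried to generation 3.
At generation 3 (Kazimierz, Jolanta, Eliasz, Stanislawa) there are 4 shares of (4/21)/4 = 1/21 each.
Living: Kazimierz, Jolanta, Eliasz, and Stanislawa — each takes 1/21.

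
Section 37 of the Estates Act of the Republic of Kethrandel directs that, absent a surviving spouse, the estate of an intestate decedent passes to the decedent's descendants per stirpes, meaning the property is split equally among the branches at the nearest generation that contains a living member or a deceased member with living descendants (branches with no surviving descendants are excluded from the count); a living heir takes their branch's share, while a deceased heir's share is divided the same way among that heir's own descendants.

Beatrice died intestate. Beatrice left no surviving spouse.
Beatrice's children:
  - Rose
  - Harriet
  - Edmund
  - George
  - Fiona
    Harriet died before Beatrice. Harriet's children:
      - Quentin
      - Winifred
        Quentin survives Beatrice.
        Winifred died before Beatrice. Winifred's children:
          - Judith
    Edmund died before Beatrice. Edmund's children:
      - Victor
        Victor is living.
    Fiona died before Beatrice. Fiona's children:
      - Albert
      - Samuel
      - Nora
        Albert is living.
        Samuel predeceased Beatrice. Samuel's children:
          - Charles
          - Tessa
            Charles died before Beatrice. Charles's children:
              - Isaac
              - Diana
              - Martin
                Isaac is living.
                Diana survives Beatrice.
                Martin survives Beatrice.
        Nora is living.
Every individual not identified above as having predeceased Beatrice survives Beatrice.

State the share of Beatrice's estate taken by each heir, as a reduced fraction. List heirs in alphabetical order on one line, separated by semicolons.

There is no surviving spouse, so the entire estate passes to Beatrice's descendants per stirpes.
The estate is divided into 5 equal shares of 1/5 among Rose, Harriet, Edmund, George, Fiona.
Rose is living and takes 1/5.
Harriet predeceased; the 1/5 allotted to Harriet's branch passes to Harriet's issue by representation.
The 1/5 is divided into 2 equal shares of 1/10 among Quentin, Winifred.
Quentin is living and takes 1/10.
Winifred predeceased; the 1/10 allotted to Winifred's branch passes to Winifred's issue by representation.
Judith is the sole taker at this level and receives the full 1/10.
Edmund predeceased; the 1/5 allotted to Edmund's branch passes to Edmund's issue by representation.
Victor is the sole taker at this level and receives the full 1/5.
George is living and takes 1/5.
Fiona predeceased; the 1/5 allotted to Fiona's branch passes to Fiona's issue by representation.
The 1/5 is divided into 3 equal shares of 1/15 among Albert, Samuel, Nora.
Albert is living and takes 1/15.
Samuel predeceased; the 1/15 allotted to Samuel's branch passes to Samuel's issue by representation.
The 1/15 is divided into 2 equal shares of 1/30 among Charles, Tessa.
Charles predeceased; the 1/30 allotted to Charles's branch passes to Charles's issue by representation.
The 1/30 is divided into 3 equal shares of 1/90 among Isaac, Diana, Martin.
Isaac is living and takes 1/90.
Diana is living and takes 1/90.
Martin is living and takes 1/90.
Tessa is living and takes 1/30.
Nora is living and takes 1/15.

Albert 1/15; Diana 1/90; George 1/5; Isaac 1/90; Judith 1/10; Martin 1/90; Nora 1/15; Quentin 1/10; Rose 1/5; Tessa 1/30; Victor 1/5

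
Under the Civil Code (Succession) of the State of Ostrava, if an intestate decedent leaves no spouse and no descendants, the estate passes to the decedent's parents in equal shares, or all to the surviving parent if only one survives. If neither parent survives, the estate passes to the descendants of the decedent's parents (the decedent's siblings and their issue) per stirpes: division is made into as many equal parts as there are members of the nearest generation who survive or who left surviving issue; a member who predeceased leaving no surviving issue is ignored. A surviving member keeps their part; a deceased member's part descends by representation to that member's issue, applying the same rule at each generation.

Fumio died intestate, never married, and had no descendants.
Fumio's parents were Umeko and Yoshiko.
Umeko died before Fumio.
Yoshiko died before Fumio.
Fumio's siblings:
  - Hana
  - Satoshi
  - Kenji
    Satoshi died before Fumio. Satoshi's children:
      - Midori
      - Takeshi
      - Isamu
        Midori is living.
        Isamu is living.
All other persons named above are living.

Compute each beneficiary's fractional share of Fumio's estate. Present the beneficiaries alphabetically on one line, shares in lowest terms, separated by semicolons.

Hana 1/3; Isamu 1/9; Kenji 1/3; Midori 1/9; Takeshi 1/9

Neither parent survives and there are no descendants, so the estate passes to Fumio's siblings and their issue per stirpes.
The estate is divided into 3 equal shares of 1/3 among Hana, Satoshi, Kenji.
Hana is living and takes 1/3.
Satoshi predeceased; the 1/3 allotted to Satoshi's branch passes to Satoshi's issue by representation.
The 1/3 is divided into 3 equal shares of 1/9 among Midori, Takeshi, Isamu.
Midori is living and takes 1/9.
Takeshi is living and takes 1/9.
Isamu is living and takes 1/9.
Kenji is living and takes 1/3.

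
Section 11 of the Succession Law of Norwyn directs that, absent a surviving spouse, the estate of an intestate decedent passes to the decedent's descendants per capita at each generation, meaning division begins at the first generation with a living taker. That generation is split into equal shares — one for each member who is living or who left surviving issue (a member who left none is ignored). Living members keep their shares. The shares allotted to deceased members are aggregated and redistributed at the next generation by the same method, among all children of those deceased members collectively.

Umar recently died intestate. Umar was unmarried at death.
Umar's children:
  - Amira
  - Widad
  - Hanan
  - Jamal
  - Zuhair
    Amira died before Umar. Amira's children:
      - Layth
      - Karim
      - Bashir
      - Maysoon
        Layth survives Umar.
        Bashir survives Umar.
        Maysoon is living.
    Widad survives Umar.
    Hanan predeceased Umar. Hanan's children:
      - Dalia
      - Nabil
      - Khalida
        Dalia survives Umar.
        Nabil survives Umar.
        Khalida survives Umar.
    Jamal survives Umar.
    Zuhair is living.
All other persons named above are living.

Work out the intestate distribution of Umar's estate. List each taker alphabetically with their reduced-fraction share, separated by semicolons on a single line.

There is no surviving spouse, so the entire estate passes to Umar's descendants per capita at each generation.
At generation 1 (Amira, Widad, Hanan, Jamal, Zuhair) there are 5 shares of (1)/5 = 1/5 each.
Living: Widad, Jamal, and Zuhair — each takes 1/5.
Deceased: Amira and Hanan. Their combined 2/5 is pooled and carried to generation 2.
At generation 2 (Layth, Karim, Bashir, Maysoon, Dalia, Nabil, Khalida) there are 7 shares of (2/5)/7 = 2/35 each.
Living: Layth, Karim, Bashir, Maysoon, Dalia, Nabil, and Khalida — each takes 2/35.

Bashir 2/35; Dalia 2/35; Jamal 1/5; Karim 2/35; Khalida 2/35; Layth 2/35; Maysoon 2/35; Nabil 2/35; Widad 1/5; Zuhair 1/5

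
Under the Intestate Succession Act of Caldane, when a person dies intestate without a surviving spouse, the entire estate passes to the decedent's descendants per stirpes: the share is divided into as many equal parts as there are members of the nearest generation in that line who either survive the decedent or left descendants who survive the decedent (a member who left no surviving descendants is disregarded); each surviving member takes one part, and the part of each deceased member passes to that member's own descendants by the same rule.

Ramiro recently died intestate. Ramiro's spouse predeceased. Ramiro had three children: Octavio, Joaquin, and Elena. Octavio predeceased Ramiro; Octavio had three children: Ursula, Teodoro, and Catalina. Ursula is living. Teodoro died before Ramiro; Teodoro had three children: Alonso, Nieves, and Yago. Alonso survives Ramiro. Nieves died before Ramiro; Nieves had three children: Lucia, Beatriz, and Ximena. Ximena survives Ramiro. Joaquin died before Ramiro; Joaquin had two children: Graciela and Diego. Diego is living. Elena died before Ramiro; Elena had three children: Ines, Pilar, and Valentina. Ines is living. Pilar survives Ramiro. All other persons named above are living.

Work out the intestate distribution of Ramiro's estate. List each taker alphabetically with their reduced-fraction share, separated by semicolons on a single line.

There is no surviving spouse, so the entire estate passes to Ramiro's descendants per stirpes.
The estate is divided into 3 equal shares of 1/3 among Octavio, Joaquin, Elena.
Octavio predeceased; the 1/3 allotted to Octavio's branch passes to Octavio's issue by representation.
The 1/3 is divided into 3 equal shares of 1/9 among Ursula, Teodoro, Catalina.
Ursula is living and takes 1/9.
Teodoro predeceased; the 1/9 allotted to Teodoro's branch passes to Teodoro's issue by representation.
The 1/9 is divided into 3 equal shares of 1/27 among Alonso, Nieves, Yago.
Alonso is living and takes 1/27.
Nieves predeceased; the 1/27 allotted to Nieves's branch passes to Nieves's issue by representation.
The 1/27 is divided into 3 equal shares of 1/81 among Lucia, Beatriz, Ximena.
Lucia is living and takes 1/81.
Beatriz is living and takes 1/81.
Ximena is living and takes 1/81.
Yago is living and takes 1/27.
Catalina is living and takes 1/9.
Joaquin predeceased; the 1/3 allotted to Joaquin's branch passes to Joaquin's issue by representation.
The 1/3 is divided into 2 equal shares of 1/6 among Graciela, Diego.
Graciela is living and takes 1/6.
Diego is living and takes 1/6.
Elena predeceased; the 1/3 allotted to Elena's branch passes to Elena's issue by representation.
The 1/3 is divided into 3 equal shares of 1/9 among Ines, Pilar, Valentina.
Ines is living and takes 1/9.
Pilar is living and takes 1/9.
Valentina is living and takes 1/9.

Alonso 1/27; Beatriz 1/81; Catalina 1/9; Diego 1/6; Graciela 1/6; Ines 1/9; Lucia 1/81; Pilar 1/9; Ursula 1/9; Valentina 1/9; Ximena 1/81; Yago 1/27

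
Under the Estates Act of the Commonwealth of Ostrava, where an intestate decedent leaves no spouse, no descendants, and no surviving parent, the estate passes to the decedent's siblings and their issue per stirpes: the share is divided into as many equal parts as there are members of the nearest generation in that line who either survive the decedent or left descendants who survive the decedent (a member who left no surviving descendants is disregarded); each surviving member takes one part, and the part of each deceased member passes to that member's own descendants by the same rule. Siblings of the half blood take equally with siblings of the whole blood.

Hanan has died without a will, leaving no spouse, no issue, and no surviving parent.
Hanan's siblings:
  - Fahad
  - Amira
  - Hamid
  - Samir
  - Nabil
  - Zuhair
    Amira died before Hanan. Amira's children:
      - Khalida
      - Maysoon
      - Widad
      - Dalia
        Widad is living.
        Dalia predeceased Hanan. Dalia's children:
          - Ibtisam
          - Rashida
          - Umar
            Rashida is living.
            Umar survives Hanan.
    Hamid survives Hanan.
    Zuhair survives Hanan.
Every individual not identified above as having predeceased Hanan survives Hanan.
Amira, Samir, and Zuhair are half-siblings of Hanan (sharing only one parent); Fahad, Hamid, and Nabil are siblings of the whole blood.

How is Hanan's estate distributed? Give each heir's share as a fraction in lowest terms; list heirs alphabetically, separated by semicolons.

Fahad 1/6; Hamid 1/6; Ibtisam 1/72; Khalida 1/24; Maysoon 1/24; Nabil 1/6; Rashida 1/72; Samir 1/6; Umar 1/72; Widad 1/24; Zuhair 1/6

No spouse, descendants, or parent survives, so the estate passes to Hanan's siblings per stirpes.
Half-blood and whole-blood siblings take equally under the stated rule.
The estate is divided into 6 equal shares of 1/6 among Fahad, Amira, Hamid, Samir, Nabil, Zuhair.
Fahad is living and takes 1/6.
Amira predeceased; the 1/6 allotted to Amira's branch passes to Amira's issue by representation.
The 1/6 is divided into 4 equal shares of 1/24 among Khalida, Maysoon, Widad, Dalia.
Khalida is living and takes 1/24.
Maysoon is living and takes 1/24.
Widad is living and takes 1/24.
Dalia predeceased; the 1/24 allotted to Dalia's branch passes to Dalia's issue by representation.
The 1/24 is divided into 3 equal shares of 1/72 among Ibtisam, Rashida, Umar.
Ibtisam is living and takes 1/72.
Rashida is living and takes 1/72.
Umar is living and takes 1/72.
Hamid is living and takes 1/6.
Samir is living and takes 1/6.
Nabil is living and takes 1/6.
Zuhair is living and takes 1/6.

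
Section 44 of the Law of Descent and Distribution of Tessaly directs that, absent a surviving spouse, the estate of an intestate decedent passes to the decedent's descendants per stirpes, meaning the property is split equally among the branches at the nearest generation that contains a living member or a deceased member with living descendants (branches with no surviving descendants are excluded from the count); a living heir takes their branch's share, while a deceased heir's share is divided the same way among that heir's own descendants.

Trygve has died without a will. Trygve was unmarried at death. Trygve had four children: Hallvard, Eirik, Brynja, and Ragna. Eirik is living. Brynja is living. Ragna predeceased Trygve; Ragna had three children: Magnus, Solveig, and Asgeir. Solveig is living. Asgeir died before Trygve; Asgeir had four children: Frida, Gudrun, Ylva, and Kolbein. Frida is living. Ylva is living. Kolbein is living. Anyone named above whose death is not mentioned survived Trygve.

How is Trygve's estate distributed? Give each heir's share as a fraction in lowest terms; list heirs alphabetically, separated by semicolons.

There is no surviving spouse, so the entire estate passes to Trygve's descendants per stirpes.
The estate is divided into 4 equal shares of 1/4 among Hallvard, Eirik, Brynja, Ragna.
Hallvard is living and takes 1/4.
Eirik is living and takes 1/4.
Brynja is living and takes 1/4.
Ragna predeceased; the 1/4 allotted to Ragna's branch passes to Ragna's issue by representation.
The 1/4 is divided into 3 equal shares of 1/12 among Magnus, Solveig, Asgeir.
Magnus is living and takes 1/12.
Solveig is living and takes 1/12.
Asgeir predeceased; the 1/12 allotted to Asgeir's branch passes to Asgeir's issue by representation.
The 1/12 is divided into 4 equal shares of 1/48 among Frida, Gudrun, Ylva, Kolbein.
Frida is living and takes 1/48.
Gudrun is living and takes 1/48.
Ylva is living and takes 1/48.
Kolbein is living and takes 1/48.

Brynja 1/4; Eirik 1/4; Frida 1/48; Gudrun 1/48; Hallvard 1/4; Kolbein 1/48; Magnus 1/12; Solveig 1/12; Ylva 1/48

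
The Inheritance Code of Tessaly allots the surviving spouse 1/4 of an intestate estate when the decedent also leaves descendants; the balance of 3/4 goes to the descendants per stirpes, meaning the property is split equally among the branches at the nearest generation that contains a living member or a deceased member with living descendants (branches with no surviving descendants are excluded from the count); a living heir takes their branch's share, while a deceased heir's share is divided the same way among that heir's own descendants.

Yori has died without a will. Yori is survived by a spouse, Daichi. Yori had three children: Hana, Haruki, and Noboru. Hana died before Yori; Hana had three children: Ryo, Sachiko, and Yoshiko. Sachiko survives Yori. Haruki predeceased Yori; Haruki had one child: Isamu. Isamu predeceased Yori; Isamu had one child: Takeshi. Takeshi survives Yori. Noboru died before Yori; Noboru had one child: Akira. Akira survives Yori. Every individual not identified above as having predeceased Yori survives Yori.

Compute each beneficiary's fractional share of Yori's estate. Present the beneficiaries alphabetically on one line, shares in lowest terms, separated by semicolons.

Daichi, as surviving spouse, takes 1/4.
The remaining 3/4 passes to Yori's descendants per stirpes.
The 3/4 is divided into 3 equal shares of 1/4 among Hana, Haruki, Noboru.
Hana predeceased; the 1/4 allotted to Hana's branch passes to Hana's issue by representation.
The 1/4 is divided into 3 equal shares of 1/12 among Ryo, Sachiko, Yoshiko.
Ryo is living and takes 1/12.
Sachiko is living and takes 1/12.
Yoshiko is living and takes 1/12.
Haruki predeceased; the 1/4 allotted to Haruki's branch passes to Haruki's issue by representation.
Isamu's line is the sole branch at this level, so the full 1/4 passes to Isamu's issue by representation.
Takeshi is the sole taker at this level and receives the full 1/4.
Noboru predeceased; the 1/4 allotted to Noboru's branch passes to Noboru's issue by representation.
Akira is the sole taker at this level and receives the full 1/4.

Akira 1/4; Daichi 1/4; Ryo 1/12; Sachiko 1/12; Takeshi 1/4; Yoshiko 1/12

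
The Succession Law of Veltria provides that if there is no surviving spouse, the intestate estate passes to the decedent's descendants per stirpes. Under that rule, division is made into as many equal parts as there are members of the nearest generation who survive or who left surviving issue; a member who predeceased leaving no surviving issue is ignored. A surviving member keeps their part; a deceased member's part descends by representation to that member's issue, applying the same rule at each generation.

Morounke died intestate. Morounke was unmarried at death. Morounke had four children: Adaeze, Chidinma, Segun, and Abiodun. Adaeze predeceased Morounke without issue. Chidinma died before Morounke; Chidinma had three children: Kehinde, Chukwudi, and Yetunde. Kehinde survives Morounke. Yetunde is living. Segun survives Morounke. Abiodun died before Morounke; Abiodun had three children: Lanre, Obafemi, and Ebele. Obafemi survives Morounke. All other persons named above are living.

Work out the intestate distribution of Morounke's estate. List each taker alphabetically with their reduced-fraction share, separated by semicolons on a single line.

There is no surviving spouse, so the entire estate passes to Morounke's descendants per stirpes.
Adaeze left no surviving issue, so that branch lapses and is disregarded.
The estate is divided into 3 equal shares of 1/3 among Chidinma, Segun, Abiodun.
Chidinma predeceased; the 1/3 allotted to Chidinma's branch passes to Chidinma's issue by representation.
The 1/3 is divided into 3 equal shares of 1/9 among Kehinde, Chukwudi, Yetunde.
Kehinde is living and takes 1/9.
Chukwudi is living and takes 1/9.
Yetunde is living and takes 1/9.
Segun is living and takes 1/3.
Abiodun predeceased; the 1/3 allotted to Abiodun's branch passes to Abiodun's issue by representation.
The 1/3 is divided into 3 equal shares of 1/9 among Lanre, Obafemi, Ebele.
Lanre is living and takes 1/9.
Obafemi is living and takes 1/9.
Ebele is living and takes 1/9.

Chukwudi 1/9; Ebele 1/9; Kehinde 1/9; Lanre 1/9; Obafemi 1/9; Segun 1/3; Yetunde 1/9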